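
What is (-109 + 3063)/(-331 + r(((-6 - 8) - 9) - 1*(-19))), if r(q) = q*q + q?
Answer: -2954/319 ≈ -9.2602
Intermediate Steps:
r(q) = q + q**2 (r(q) = q**2 + q = q + q**2)
(-109 + 3063)/(-331 + r(((-6 - 8) - 9) - 1*(-19))) = (-109 + 3063)/(-331 + (((-6 - 8) - 9) - 1*(-19))*(1 + (((-6 - 8) - 9) - 1*(-19)))) = 2954/(-331 + ((-14 - 9) + 19)*(1 + ((-14 - 9) + 19))) = 2954/(-331 + (-23 + 19)*(1 + (-23 + 19))) = 2954/(-331 - 4*(1 - 4)) = 2954/(-331 - 4*(-3)) = 2954/(-331 + 12) = 2954/(-319) = 2954*(-1/319) = -2954/319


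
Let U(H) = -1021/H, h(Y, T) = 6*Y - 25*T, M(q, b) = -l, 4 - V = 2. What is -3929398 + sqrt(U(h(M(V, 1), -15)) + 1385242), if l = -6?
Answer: -3929398 + sqrt(233996044251)/411 ≈ -3.9282e+6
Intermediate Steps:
V = 2 (V = 4 - 1*2 = 4 - 2 = 2)
M(q, b) = 6 (M(q, b) = -1*(-6) = 6)
h(Y, T) = -25*T + 6*Y
-3929398 + sqrt(U(h(M(V, 1), -15)) + 1385242) = -3929398 + sqrt(-1021/(-25*(-15) + 6*6) + 1385242) = -3929398 + sqrt(-1021/(375 + 36) + 1385242) = -3929398 + sqrt(-1021/411 + 1385242) = -3929398 + sqrt(569333441/411) = -3929398 + sqrt(233996044251)/411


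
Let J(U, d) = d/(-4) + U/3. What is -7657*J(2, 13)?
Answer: 237367/12 ≈ 19781.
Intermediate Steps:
J(U, d) = -d/4 + U/3 (J(U, d) = d*(-1/4) + U*(1/3) = -d/4 + U/3)
-7657*J(2, 13) = -7657*(-1/4*13 + (1/3)*2) = -7657*(-13/4 + 2/3) = -7657*(-31/12) = 237367/12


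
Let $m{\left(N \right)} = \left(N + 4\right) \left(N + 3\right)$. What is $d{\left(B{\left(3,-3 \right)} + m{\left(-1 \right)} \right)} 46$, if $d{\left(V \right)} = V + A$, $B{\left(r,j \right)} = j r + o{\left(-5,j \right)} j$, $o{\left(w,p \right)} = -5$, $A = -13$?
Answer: $-46$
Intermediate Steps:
$B{\left(r,j \right)} = - 5 j + j r$ ($B{\left(r,j \right)} = j r - 5 j = - 5 j + j r$)
$m{\left(N \right)} = \left(3 + N\right) \left(4 + N\right)$ ($m{\left(N \right)} = \left(4 + N\right) \left(3 + N\right) = \left(3 + N\right) \left(4 + N\right)$)
$d{\left(V \right)} = -13 + V$ ($d{\left(V \right)} = V - 13 = -13 + V$)
$d{\left(B{\left(3,-3 \right)} + m{\left(-1 \right)} \right)} 46 = \left(-13 + \left(- 3 \left(-5 + 3\right) + \left(12 + \left(-1\right)^{2} + 7 \left(-1\right)\right)\right)\right) 46 = \left(-13 + \left(\left(-3\right) \left(-2\right) + \left(12 + 1 - 7\right)\right)\right) 46 = \left(-13 + \left(6 + 6\right)\right) 46 = \left(-13 + 12\right) 46 = \left(-1\right) 46 = -46$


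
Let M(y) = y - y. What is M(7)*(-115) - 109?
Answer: -109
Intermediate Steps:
M(y) = 0
M(7)*(-115) - 109 = 0*(-115) - 109 = 0 - 109 = -109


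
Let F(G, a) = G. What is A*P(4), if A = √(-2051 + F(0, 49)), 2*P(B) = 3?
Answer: 3*I*√2051/2 ≈ 67.932*I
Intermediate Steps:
P(B) = 3/2 (P(B) = (½)*3 = 3/2)
A = I*√2051 (A = √(-2051 + 0) = √(-2051) = I*√2051 ≈ 45.288*I)
A*P(4) = (I*√2051)*(3/2) = 3*I*√2051/2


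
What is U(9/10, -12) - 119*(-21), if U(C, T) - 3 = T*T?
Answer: 2646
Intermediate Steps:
U(C, T) = 3 + T**2 (U(C, T) = 3 + T*T = 3 + T**2)
U(9/10, -12) - 119*(-21) = (3 + (-12)**2) - 119*(-21) = (3 + 144) + 2499 = 147 + 2499 = 2646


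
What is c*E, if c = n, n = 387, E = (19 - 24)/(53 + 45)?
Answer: -1935/98 ≈ -19.745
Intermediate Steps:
E = -5/98 ≈ -0.051020
c = 387
c*E = 387*(-5/98) = -1935/98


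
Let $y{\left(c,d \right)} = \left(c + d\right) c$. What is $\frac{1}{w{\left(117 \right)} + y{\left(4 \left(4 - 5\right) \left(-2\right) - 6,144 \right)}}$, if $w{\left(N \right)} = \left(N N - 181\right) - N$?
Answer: $\frac{1}{13683} \approx 7.3083 \cdot 10^{-5}$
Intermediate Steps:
$w{\left(N \right)} = -181 + N^{2} - N$ ($w{\left(N \right)} = \left(N^{2} - 181\right) - N = \left(-181 + N^{2}\right) - N = -181 + N^{2} - N$)
$y{\left(c,d \right)} = c \left(c + d\right)$
$\frac{1}{w{\left(117 \right)} + y{\left(4 \left(4 - 5\right) \left(-2\right) - 6,144 \right)}} = \frac{1}{\left(-181 + 117^{2} - 117\right) + \left(4 \left(4 - 5\right) \left(-2\right) - 6\right) \left(\left(4 \left(4 - 5\right) \left(-2\right) - 6\right) + 144\right)} = \frac{1}{\left(-181 + 13689 - 117\right) + \left(4 \left(-1\right) \left(-2\right) - 6\right) \left(\left(4 \left(-1\right) \left(-2\right) - 6\right) + 144\right)} = \frac{1}{13391 + \left(\left(-4\right) \left(-2\right) - 6\right) \left(\left(\left(-4\right) \left(-2\right) - 6\right) + 144\right)} = \frac{1}{13391 + \left(8 - 6\right) \left(\left(8 - 6\right) + 144\right)} = \frac{1}{13391 + 2 \left(2 + 144\right)} = \frac{1}{13391 + 2 \cdot 146} = \frac{1}{13391 + 292} = \frac{1}{13683}$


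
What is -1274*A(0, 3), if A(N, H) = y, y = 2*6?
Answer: -15288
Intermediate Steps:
y = 12
A(N, H) = 12
-1274*A(0, 3) = -1274*12 = -15288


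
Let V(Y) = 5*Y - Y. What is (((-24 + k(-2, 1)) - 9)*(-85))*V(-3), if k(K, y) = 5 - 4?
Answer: -32640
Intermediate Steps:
k(K, y) = 1
V(Y) = 4*Y
(((-24 + k(-2, 1)) - 9)*(-85))*V(-3) = (((-24 + 1) - 9)*(-85))*(4*(-3)) = ((-23 - 9)*(-85))*(-12) = -32*(-85)*(-12) = 2720*(-12) = -32640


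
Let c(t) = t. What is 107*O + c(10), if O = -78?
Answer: -8336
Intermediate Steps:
107*O + c(10) = 107*(-78) + 10 = -8346 + 10 = -8336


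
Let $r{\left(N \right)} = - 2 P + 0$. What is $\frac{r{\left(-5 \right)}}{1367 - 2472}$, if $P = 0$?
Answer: $0$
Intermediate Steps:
$r{\left(N \right)} = 0$ ($r{\left(N \right)} = \left(-2\right) 0 + 0 = 0 + 0 = 0$)
$\frac{r{\left(-5 \right)}}{1367 - 2472} = \frac{1}{1367 - 2472} \cdot 0 = \frac{1}{-1105} \cdot 0 = \left(- \frac{1}{1105}\right) 0 = 0$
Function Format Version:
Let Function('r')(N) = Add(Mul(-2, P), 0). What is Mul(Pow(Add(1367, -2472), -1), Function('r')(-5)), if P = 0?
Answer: 0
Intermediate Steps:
Function('r')(N) = 0 (Function('r')(N) = Add(Mul(-2, 0), 0) = Add(0, 0) = 0)
Mul(Pow(Add(1367, -2472), -1), Function('r')(-5)) = Mul(Pow(Add(1367, -2472), -1), 0) = Mul(Pow(-1105, -1), 0) = Mul(Rational(-1, 1105), 0) = 0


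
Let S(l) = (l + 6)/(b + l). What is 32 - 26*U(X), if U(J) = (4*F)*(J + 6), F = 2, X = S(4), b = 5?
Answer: -13024/9 ≈ -1447.1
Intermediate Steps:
S(l) = (6 + l)/(5 + l) (S(l) = (l + 6)/(5 + l) = (6 + l)/(5 + l))
X = 10/9 (X = (6 + 4)/(5 + 4) = 10/9 ≈ 1.1111)
U(J) = 48 + 8*J (U(J) = (4*2)*(J + 6) = 8*(6 + J) = 48 + 8*J)
32 - 26*U(X) = 32 - 26*(48 + 8*(10/9)) = 32 - 26*(48 + 80/9) = 32 - 26*512/9 = 32 - 13312/9 = -13024/9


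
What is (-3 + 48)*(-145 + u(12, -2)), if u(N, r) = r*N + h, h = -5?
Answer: -7830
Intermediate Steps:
u(N, r) = -5 + N*r (u(N, r) = r*N - 5 = N*r - 5 = -5 + N*r)
(-3 + 48)*(-145 + u(12, -2)) = (-3 + 48)*(-145 + (-5 + 12*(-2))) = 45*(-145 + (-5 - 24)) = 45*(-145 - 29) = 45*(-174) = -7830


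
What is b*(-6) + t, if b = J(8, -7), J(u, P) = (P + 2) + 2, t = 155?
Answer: 173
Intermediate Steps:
J(u, P) = 4 + P (J(u, P) = (2 + P) + 2 = 4 + P)
b = -3 (b = 4 - 7 = -3)
b*(-6) + t = -3*(-6) + 155 = 18 + 155 = 173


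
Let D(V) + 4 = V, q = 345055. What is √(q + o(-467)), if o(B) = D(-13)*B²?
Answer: I*√3362458 ≈ 1833.7*I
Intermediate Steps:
D(V) = -4 + V
o(B) = -17*B² (o(B) = (-4 - 13)*B² = -17*B²)
√(q + o(-467)) = √(345055 - 17*(-467)²) = √(345055 - 17*218089) = √(345055 - 3707513) = √(-3362458) = I*√3362458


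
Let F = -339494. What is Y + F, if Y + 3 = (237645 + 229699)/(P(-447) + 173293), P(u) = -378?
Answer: -58703656411/172915 ≈ -3.3949e+5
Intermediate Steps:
Y = -51401/172915 (Y = -3 + (237645 + 229699)/(-378 + 173293) = -3 + 467344/172915 = -51401/172915 ≈ -0.29726)
Y + F = -51401/172915 - 339494 = -58703656411/172915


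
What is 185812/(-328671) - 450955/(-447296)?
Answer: 65102866453/147013223616 ≈ 0.44284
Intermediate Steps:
185812/(-328671) - 450955/(-447296) = 185812*(-1/328671) - 450955*(-1/447296) = -185812/328671 + 450955/447296 = 65102866453/147013223616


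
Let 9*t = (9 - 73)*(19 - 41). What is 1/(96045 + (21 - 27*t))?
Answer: 1/91842 ≈ 1.0888e-5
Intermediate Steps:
t = 1408/9 (t = ((9 - 73)*(19 - 41))/9 = (-64*(-22))/9 = (1/9)*1408 = 1408/9 ≈ 156.44)
1/(96045 + (21 - 27*t)) = 1/(96045 + (21 - 27*1408/9)) = 1/(96045 + (21 - 4224)) = 1/(96045 - 4203) = 1/91842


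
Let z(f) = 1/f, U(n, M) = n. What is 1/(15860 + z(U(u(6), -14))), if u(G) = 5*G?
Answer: 30/475801 ≈ 6.3052e-5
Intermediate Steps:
1/(15860 + z(U(u(6), -14))) = 1/(15860 + 1/(5*6)) = 1/(15860 + 1/30) = 1/(475801/30) = 30/475801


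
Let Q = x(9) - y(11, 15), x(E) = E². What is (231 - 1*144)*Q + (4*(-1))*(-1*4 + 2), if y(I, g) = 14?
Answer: 5837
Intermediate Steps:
Q = 67 (Q = 9² - 1*14 = 81 - 14 = 67)
(231 - 1*144)*Q + (4*(-1))*(-1*4 + 2) = (231 - 1*144)*67 + (4*(-1))*(-1*4 + 2) = (231 - 144)*67 - 4*(-4 + 2) = 87*67 - 4*(-2) = 5829 + 8 = 5837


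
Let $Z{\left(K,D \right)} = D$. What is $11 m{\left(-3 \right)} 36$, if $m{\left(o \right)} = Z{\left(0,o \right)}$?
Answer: $-1188$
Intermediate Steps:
$m{\left(o \right)} = o$
$11 m{\left(-3 \right)} 36 = 11 \left(-3\right) 36 = \left(-33\right) 36 = -1188$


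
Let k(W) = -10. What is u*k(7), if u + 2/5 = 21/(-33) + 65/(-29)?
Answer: 10456/319 ≈ 32.777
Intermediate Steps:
u = -5228/1595 (u = -2/5 + (21/(-33) + 65/(-29)) = -2/5 + (21*(-1/33) + 65*(-1/29)) = -2/5 + (-7/11 - 65/29) = -2/5 - 918/319 = -5228/1595 ≈ -3.2777)
u*k(7) = -5228/1595*(-10) = 10456/319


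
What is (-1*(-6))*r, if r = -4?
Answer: -24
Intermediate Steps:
(-1*(-6))*r = -1*(-6)*(-4) = 6*(-4) = -24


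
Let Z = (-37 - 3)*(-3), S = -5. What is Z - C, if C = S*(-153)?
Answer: -645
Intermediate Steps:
Z = 120 (Z = -40*(-3) = 120)
C = 765 (C = -5*(-153) = 765)
Z - C = 120 - 1*765 = 120 - 765 = -645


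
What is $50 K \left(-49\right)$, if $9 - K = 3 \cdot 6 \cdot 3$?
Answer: $110250$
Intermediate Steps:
$K = -45$ ($K = 9 - 3 \cdot 6 \cdot 3 = 9 - 18 \cdot 3 = 9 - 54 = -45$)
$50 K \left(-49\right) = 50 \left(-45\right) \left(-49\right) = \left(-2250\right) \left(-49\right) = 110250$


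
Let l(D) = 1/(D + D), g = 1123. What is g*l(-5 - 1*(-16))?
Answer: 1123/22 ≈ 51.045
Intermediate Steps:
l(D) = 1/(2*D)
g*l(-5 - 1*(-16)) = 1123*(1/(2*(-5 - 1*(-16)))) = 1123*(1/(2*(-5 + 16))) = 1123*((½)/11) = 1123*((½)*(1/11)) = 1123*(1/22) = 1123/22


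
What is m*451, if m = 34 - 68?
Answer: -15334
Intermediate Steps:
m = -34
m*451 = -34*451 = -15334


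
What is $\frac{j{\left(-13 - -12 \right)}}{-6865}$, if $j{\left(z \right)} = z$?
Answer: $\frac{1}{6865} \approx 0.00014567$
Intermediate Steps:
$\frac{j{\left(-13 - -12 \right)}}{-6865} = \frac{-13 - -12}{-6865} = \left(-13 + 12\right) \left(- \frac{1}{6865}\right) = \left(-1\right) \left(- \frac{1}{6865}\right) = \frac{1}{6865}$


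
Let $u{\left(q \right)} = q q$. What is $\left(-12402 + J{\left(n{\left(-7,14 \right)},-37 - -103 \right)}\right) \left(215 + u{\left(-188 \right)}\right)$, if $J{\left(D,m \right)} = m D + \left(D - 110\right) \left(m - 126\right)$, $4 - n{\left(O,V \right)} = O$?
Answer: $-203966424$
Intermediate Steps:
$n{\left(O,V \right)} = 4 - O$
$u{\left(q \right)} = q^{2}$
$J{\left(D,m \right)} = D m + \left(-126 + m\right) \left(-110 + D\right)$ ($J{\left(D,m \right)} = D m + \left(-110 + D\right) \left(-126 + m\right) = D m + \left(-126 + m\right) \left(-110 + D\right)$)
$\left(-12402 + J{\left(n{\left(-7,14 \right)},-37 - -103 \right)}\right) \left(215 + u{\left(-188 \right)}\right) = \left(-12402 + \left(13860 - 126 \left(4 - -7\right) - 110 \left(-37 - -103\right) + 2 \left(4 - -7\right) \left(-37 - -103\right)\right)\right) \left(215 + \left(-188\right)^{2}\right) = \left(-12402 + \left(13860 - 126 \left(4 + 7\right) - 110 \left(-37 + 103\right) + 2 \left(4 + 7\right) \left(-37 + 103\right)\right)\right) \left(215 + 35344\right) = \left(-12402 + \left(13860 - 1386 - 7260 + 2 \cdot 11 \cdot 66\right)\right) 35559 = \left(-12402 + \left(13860 - 1386 - 7260 + 1452\right)\right) 35559 = \left(-12402 + 6666\right) 35559 = \left(-5736\right) 35559 = -203966424$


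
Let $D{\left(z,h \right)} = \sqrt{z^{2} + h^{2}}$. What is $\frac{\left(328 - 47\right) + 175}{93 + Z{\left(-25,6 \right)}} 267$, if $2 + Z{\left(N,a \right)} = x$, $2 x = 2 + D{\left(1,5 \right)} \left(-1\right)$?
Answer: $\frac{22402368}{16915} + \frac{121752 \sqrt{26}}{16915} \approx 1361.1$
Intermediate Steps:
$D{\left(z,h \right)} = \sqrt{h^{2} + z^{2}}$
$x = 1 - \frac{\sqrt{26}}{2}$ ($x = \frac{2 + \sqrt{5^{2} + 1^{2}} \left(-1\right)}{2} = \frac{2 + \sqrt{25 + 1} \left(-1\right)}{2} = \frac{2 + \sqrt{26} \left(-1\right)}{2} = \frac{2 - \sqrt{26}}{2} = 1 - \frac{\sqrt{26}}{2} \approx -1.5495$)
$Z{\left(N,a \right)} = -1 - \frac{\sqrt{26}}{2}$ ($Z{\left(N,a \right)} = -2 + \left(1 - \frac{\sqrt{26}}{2}\right) = -1 - \frac{\sqrt{26}}{2}$)
$\frac{\left(328 - 47\right) + 175}{93 + Z{\left(-25,6 \right)}} 267 = \frac{\left(328 - 47\right) + 175}{93 - \left(1 + \frac{\sqrt{26}}{2}\right)} 267 = \frac{\left(328 - 47\right) + 175}{92 - \frac{\sqrt{26}}{2}} \cdot 267 = \frac{281 + 175}{92 - \frac{\sqrt{26}}{2}} \cdot 267 = \frac{456}{92 - \frac{\sqrt{26}}{2}} \cdot 267 = \frac{121752}{92 - \frac{\sqrt{26}}{2}}$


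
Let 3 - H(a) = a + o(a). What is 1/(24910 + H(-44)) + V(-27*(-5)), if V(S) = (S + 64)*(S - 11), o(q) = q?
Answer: 616924677/25001 ≈ 24676.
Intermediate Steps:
H(a) = 3 - 2*a (H(a) = 3 - (a + a) = 3 - 2*a)
V(S) = (-11 + S)*(64 + S) (V(S) = (64 + S)*(-11 + S) = (-11 + S)*(64 + S))
1/(24910 + H(-44)) + V(-27*(-5)) = 1/(24910 + (3 - 2*(-44))) + (-704 + (-27*(-5))² + 53*(-27*(-5))) = 1/(24910 + (3 + 88)) + (-704 + 135² + 53*135) = 1/(24910 + 91) + (-704 + 18225 + 7155) = 1/25001 + 24676 = 616924677/25001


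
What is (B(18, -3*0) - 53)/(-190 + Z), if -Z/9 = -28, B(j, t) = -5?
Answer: -29/31 ≈ -0.93548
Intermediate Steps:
Z = 252 (Z = -9*(-28) = 252)
(B(18, -3*0) - 53)/(-190 + Z) = (-5 - 53)/(-190 + 252) = -58/62 = -58*1/62 = -29/31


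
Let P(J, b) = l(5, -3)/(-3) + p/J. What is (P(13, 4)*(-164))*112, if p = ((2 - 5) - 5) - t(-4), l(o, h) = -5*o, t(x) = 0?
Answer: -5528768/39 ≈ -1.4176e+5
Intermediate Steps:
p = -8 (p = ((2 - 5) - 5) - 1*0 = (-3 - 5) + 0 = -8 + 0 = -8)
P(J, b) = 25/3 - 8/J (P(J, b) = -5*5/(-3) - 8/J = -25*(-⅓) - 8/J = 25/3 - 8/J)
(P(13, 4)*(-164))*112 = ((25/3 - 8/13)*(-164))*112 = ((301/39)*(-164))*112 = -49364/39*112 = -5528768/39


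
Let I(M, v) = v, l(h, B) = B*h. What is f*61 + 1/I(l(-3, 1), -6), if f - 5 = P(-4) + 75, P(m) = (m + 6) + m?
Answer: 28547/6 ≈ 4757.8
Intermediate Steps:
P(m) = 6 + 2*m (P(m) = (6 + m) + m = 6 + 2*m)
f = 78 (f = 5 + ((6 + 2*(-4)) + 75) = 5 + ((6 - 8) + 75) = 5 + (-2 + 75) = 5 + 73 = 78)
f*61 + 1/I(l(-3, 1), -6) = 78*61 + 1/(-6) = 4758 - ⅙ = 28547/6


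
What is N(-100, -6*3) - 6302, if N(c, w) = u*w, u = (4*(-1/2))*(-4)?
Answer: -6446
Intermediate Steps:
u = 8 (u = (4*(-1*½))*(-4) = (4*(-½))*(-4) = -2*(-4) = 8)
N(c, w) = 8*w
N(-100, -6*3) - 6302 = 8*(-6*3) - 6302 = 8*(-1*18) - 6302 = 8*(-18) - 6302 = -144 - 6302 = -6446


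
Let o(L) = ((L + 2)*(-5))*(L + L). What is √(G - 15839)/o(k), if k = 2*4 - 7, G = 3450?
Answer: -I*√12389/30 ≈ -3.7102*I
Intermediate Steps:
k = 1 (k = 8 - 7 = 1)
o(L) = 2*L*(-10 - 5*L) (o(L) = ((2 + L)*(-5))*(2*L) = (-10 - 5*L)*(2*L) = 2*L*(-10 - 5*L))
√(G - 15839)/o(k) = √(3450 - 15839)/((-10*1*(2 + 1))) = √(-12389)/((-10*1*3)) = (I*√12389)/(-30) = (I*√12389)*(-1/30) = -I*√12389/30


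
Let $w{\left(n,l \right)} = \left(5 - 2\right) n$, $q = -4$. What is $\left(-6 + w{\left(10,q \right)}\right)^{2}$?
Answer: $576$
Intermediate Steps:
$w{\left(n,l \right)} = 3 n$
$\left(-6 + w{\left(10,q \right)}\right)^{2} = \left(-6 + 3 \cdot 10\right)^{2} = \left(-6 + 30\right)^{2} = 24^{2} = 576$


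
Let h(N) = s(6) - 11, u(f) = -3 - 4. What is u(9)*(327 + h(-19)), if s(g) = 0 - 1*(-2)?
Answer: -2226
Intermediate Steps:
s(g) = 2 (s(g) = 0 + 2 = 2)
u(f) = -7
h(N) = -9 (h(N) = 2 - 11 = -9)
u(9)*(327 + h(-19)) = -7*(327 - 9) = -7*318 = -2226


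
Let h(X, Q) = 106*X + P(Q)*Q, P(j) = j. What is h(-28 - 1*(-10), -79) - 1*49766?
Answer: -45433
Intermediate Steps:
h(X, Q) = Q**2 + 106*X (h(X, Q) = 106*X + Q*Q = 106*X + Q**2 = Q**2 + 106*X)
h(-28 - 1*(-10), -79) - 1*49766 = ((-79)**2 + 106*(-28 - 1*(-10))) - 1*49766 = (6241 + 106*(-28 + 10)) - 49766 = (6241 + 106*(-18)) - 49766 = (6241 - 1908) - 49766 = 4333 - 49766 = -45433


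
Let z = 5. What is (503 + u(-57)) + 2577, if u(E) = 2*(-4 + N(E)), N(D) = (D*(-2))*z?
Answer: 4212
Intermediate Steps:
N(D) = -10*D (N(D) = (D*(-2))*5 = -2*D*5 = -10*D)
u(E) = -8 - 20*E (u(E) = 2*(-4 - 10*E) = -8 - 20*E)
(503 + u(-57)) + 2577 = (503 + (-8 - 20*(-57))) + 2577 = (503 + (-8 + 1140)) + 2577 = (503 + 1132) + 2577 = 1635 + 2577 = 4212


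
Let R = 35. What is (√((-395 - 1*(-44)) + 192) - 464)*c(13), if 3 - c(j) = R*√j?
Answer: -(3 - 35*√13)*(464 - I*√159) ≈ 57162.0 - 1553.4*I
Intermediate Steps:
c(j) = 3 - 35*√j
(√((-395 - 1*(-44)) + 192) - 464)*c(13) = (√((-395 - 1*(-44)) + 192) - 464)*(3 - 35*√13) = (√((-395 + 44) + 192) - 464)*(3 - 35*√13) = (√(-351 + 192) - 464)*(3 - 35*√13) = (√(-159) - 464)*(3 - 35*√13) = (I*√159 - 464)*(3 - 35*√13) = (-464 + I*√159)*(3 - 35*√13)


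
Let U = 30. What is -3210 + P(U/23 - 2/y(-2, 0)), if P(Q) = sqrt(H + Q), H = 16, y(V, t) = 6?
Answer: -3210 + sqrt(80799)/69 ≈ -3205.9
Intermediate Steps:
P(Q) = sqrt(16 + Q)
-3210 + P(U/23 - 2/y(-2, 0)) = -3210 + sqrt(16 + (30/23 - 2/6)) = -3210 + sqrt(16 + (30*(1/23) - 2*1/6)) = -3210 + sqrt(16 + (30/23 - 1/3)) = -3210 + sqrt(16 + 67/69) = -3210 + sqrt(1171/69) = -3210 + sqrt(80799)/69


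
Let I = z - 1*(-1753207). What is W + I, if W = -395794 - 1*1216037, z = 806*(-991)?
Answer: -657370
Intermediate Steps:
z = -798746
W = -1611831 (W = -395794 - 1216037 = -1611831)
I = 954461 (I = -798746 - 1*(-1753207) = -798746 + 1753207 = 954461)
W + I = -1611831 + 954461 = -657370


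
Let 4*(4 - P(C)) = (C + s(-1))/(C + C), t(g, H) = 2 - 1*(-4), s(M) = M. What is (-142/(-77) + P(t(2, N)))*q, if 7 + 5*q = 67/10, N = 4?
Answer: -4243/12320 ≈ -0.34440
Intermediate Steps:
t(g, H) = 6 (t(g, H) = 2 + 4 = 6)
q = -3/50 (q = -7/5 + (67/10)/5 = -7/5 + (67*(⅒))/5 = -7/5 + (⅕)*(67/10) = -7/5 + 67/50 = -3/50 ≈ -0.060000)
P(C) = 4 - (-1 + C)/(8*C) (P(C) = 4 - (C - 1)/(4*(C + C)) = 4 - (-1 + C)/(4*(2*C)) = 4 - (-1 + C)*1/(2*C)/4 = 4 - (-1 + C)/(8*C))
(-142/(-77) + P(t(2, N)))*q = (-142/(-77) + (⅛)*(1 + 31*6)/6)*(-3/50) = (-142*(-1/77) + (⅛)*(⅙)*(1 + 186))*(-3/50) = (142/77 + (⅛)*(⅙)*187)*(-3/50) = (142/77 + 187/48)*(-3/50) = (21215/3696)*(-3/50) = -4243/12320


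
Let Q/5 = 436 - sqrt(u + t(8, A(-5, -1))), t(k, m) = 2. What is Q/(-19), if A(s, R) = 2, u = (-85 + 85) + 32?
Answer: -2180/19 + 5*sqrt(34)/19 ≈ -113.20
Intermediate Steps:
u = 32 (u = 0 + 32 = 32)
Q = 2180 - 5*sqrt(34) (Q = 5*(436 - sqrt(32 + 2)) = 5*(436 - sqrt(34)) = 2180 - 5*sqrt(34) ≈ 2150.8)
Q/(-19) = (2180 - 5*sqrt(34))/(-19) = (2180 - 5*sqrt(34))*(-1/19) = -2180/19 + 5*sqrt(34)/19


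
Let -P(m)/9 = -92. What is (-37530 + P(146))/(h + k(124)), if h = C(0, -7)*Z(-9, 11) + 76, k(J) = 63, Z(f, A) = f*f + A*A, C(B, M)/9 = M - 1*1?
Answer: 36702/14405 ≈ 2.5479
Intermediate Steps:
C(B, M) = -9 + 9*M (C(B, M) = 9*(M - 1*1) = 9*(M - 1) = 9*(-1 + M) = -9 + 9*M)
Z(f, A) = A² + f² (Z(f, A) = f² + A² = A² + f²)
h = -14468 (h = (-9 + 9*(-7))*(11² + (-9)²) + 76 = (-9 - 63)*(121 + 81) + 76 = -72*202 + 76 = -14544 + 76 = -14468)
P(m) = 828 (P(m) = -9*(-92) = 828)
(-37530 + P(146))/(h + k(124)) = (-37530 + 828)/(-14468 + 63) = -36702/(-14405) = -36702*(-1/14405) = 36702/14405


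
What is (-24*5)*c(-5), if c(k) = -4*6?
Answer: 2880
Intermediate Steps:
c(k) = -24
(-24*5)*c(-5) = -24*5*(-24) = -120*(-24) = 2880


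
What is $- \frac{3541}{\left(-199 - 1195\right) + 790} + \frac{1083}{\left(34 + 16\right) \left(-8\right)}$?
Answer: $\frac{190567}{60400} \approx 3.1551$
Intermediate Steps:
$- \frac{3541}{\left(-199 - 1195\right) + 790} + \frac{1083}{\left(34 + 16\right) \left(-8\right)} = - \frac{3541}{-1394 + 790} + \frac{1083}{50 \left(-8\right)} = - \frac{3541}{-604} + \frac{1083}{-400} = \left(-3541\right) \left(- \frac{1}{604}\right) + 1083 \left(- \frac{1}{400}\right) = \frac{3541}{604} - \frac{1083}{400} = \frac{190567}{60400}$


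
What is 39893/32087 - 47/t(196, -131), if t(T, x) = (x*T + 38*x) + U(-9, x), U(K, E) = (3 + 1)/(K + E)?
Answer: 42853623778/34425853517 ≈ 1.2448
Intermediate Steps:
U(K, E) = 4/(E + K)
t(T, x) = 4/(-9 + x) + 38*x + T*x (t(T, x) = (x*T + 38*x) + 4/(x - 9) = (T*x + 38*x) + 4/(-9 + x) = (38*x + T*x) + 4/(-9 + x) = 4/(-9 + x) + 38*x + T*x)
39893/32087 - 47/t(196, -131) = 39893/32087 - 47*(-9 - 131)/(4 - 131*(-9 - 131)*(38 + 196)) = 39893*(1/32087) - 47*(-140/(4 - 131*(-140)*234)) = 39893/32087 - 47*(-140/(4 + 4291560)) = 39893/32087 - 47/((-1/140*4291564)) = 39893/32087 - 47/(-1072891/35) = 39893/32087 - 47*(-35/1072891) = 39893/32087 + 1645/1072891 = 42853623778/34425853517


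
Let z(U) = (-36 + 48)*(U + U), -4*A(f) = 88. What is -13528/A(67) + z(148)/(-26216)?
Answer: 22160744/36047 ≈ 614.77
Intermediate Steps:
A(f) = -22 (A(f) = -¼*88 = -22)
z(U) = 24*U (z(U) = 12*(2*U) = 24*U)
-13528/A(67) + z(148)/(-26216) = -13528/(-22) + (24*148)/(-26216) = -13528*(-1/22) + 3552*(-1/26216) = 6764/11 - 444/3277 = 22160744/36047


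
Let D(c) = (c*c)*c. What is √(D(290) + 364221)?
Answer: √24753221 ≈ 4975.3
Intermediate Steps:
D(c) = c³ (D(c) = c²*c = c³)
√(D(290) + 364221) = √(290³ + 364221) = √(24389000 + 364221) = √24753221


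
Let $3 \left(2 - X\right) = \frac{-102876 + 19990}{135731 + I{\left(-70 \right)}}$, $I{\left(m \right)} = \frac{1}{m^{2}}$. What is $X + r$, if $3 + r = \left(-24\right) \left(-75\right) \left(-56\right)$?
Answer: $- \frac{201122355966703}{1995245703} \approx -1.008 \cdot 10^{5}$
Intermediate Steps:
$I{\left(m \right)} = \frac{1}{m^{2}}$
$X = \frac{4396632806}{1995245703}$ ($X = 2 - \frac{\left(-102876 + 19990\right) \frac{1}{135731 + \frac{1}{4900}}}{3} = 2 - \frac{\left(-82886\right) \frac{1}{135731 + \frac{1}{4900}}}{3} = 2 - \frac{\left(-82886\right) \frac{1}{\frac{665081901}{4900}}}{3} = 2 - \frac{\left(-82886\right) \frac{4900}{665081901}}{3} = 2 - - \frac{406141400}{1995245703} = 2 + \frac{406141400}{1995245703} = \frac{4396632806}{1995245703} \approx 2.2036$)
$r = -100803$ ($r = -3 + \left(-24\right) \left(-75\right) \left(-56\right) = -3 + 1800 \left(-56\right) = -3 - 100800 = -100803$)
$X + r = \frac{4396632806}{1995245703} - 100803 = - \frac{201122355966703}{1995245703}$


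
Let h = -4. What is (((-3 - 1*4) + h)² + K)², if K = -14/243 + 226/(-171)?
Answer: 305023139521/21316689 ≈ 14309.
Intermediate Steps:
K = -6368/4617 (K = -14*1/243 + 226*(-1/171) = -14/243 - 226/171 = -6368/4617 ≈ -1.3792)
(((-3 - 1*4) + h)² + K)² = (((-3 - 1*4) - 4)² - 6368/4617)² = (((-3 - 4) - 4)² - 6368/4617)² = ((-7 - 4)² - 6368/4617)² = ((-11)² - 6368/4617)² = (121 - 6368/4617)² = (552289/4617)² = 305023139521/21316689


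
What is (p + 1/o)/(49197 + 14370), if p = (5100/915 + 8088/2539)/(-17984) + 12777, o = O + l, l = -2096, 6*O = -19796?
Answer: 72004104043926247/358228466982452304 ≈ 0.20100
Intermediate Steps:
O = -9898/3 (O = (⅙)*(-19796) = -9898/3 ≈ -3299.3)
o = -16186/3 (o = -9898/3 - 2096 = -16186/3 ≈ -5395.3)
p = 8897084528411/696335984 (p = (5100*(1/915) + 8088*(1/2539))*(-1/17984) + 12777 = (340/61 + 8088/2539)*(-1/17984) + 12777 = (1356628/154879)*(-1/17984) + 12777 = -339157/696335984 + 12777 = 8897084528411/696335984 ≈ 12777.)
(p + 1/o)/(49197 + 14370) = (8897084528411/696335984 + 1/(-16186/3))/(49197 + 14370) = (8897084528411/696335984 - 3/16186)/63567 = (72004104043926247/5635447118512)*(1/63567) = 72004104043926247/358228466982452304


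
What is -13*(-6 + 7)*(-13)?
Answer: 169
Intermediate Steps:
-13*(-6 + 7)*(-13) = -13*1*(-13) = -13*(-13) = 169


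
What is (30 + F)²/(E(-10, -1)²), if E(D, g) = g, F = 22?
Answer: 2704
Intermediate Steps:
(30 + F)²/(E(-10, -1)²) = (30 + 22)²/((-1)²) = 52²/1 = 2704*1 = 2704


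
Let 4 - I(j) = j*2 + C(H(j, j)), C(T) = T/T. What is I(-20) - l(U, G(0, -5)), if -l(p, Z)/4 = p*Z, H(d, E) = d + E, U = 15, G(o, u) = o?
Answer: 43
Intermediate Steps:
H(d, E) = E + d
C(T) = 1
l(p, Z) = -4*Z*p (l(p, Z) = -4*p*Z = -4*Z*p)
I(j) = 3 - 2*j (I(j) = 4 - (j*2 + 1) = 4 - (2*j + 1) = 4 - (1 + 2*j) = 4 + (-1 - 2*j) = 3 - 2*j)
I(-20) - l(U, G(0, -5)) = (3 - 2*(-20)) - (-4)*0*15 = (3 + 40) - 1*0 = 43 + 0 = 43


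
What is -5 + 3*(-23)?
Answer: -74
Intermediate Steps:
-5 + 3*(-23) = -5 - 69 = -74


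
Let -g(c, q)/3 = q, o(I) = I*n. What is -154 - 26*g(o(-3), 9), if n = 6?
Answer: 548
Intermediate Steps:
o(I) = 6*I (o(I) = I*6 = 6*I)
g(c, q) = -3*q
-154 - 26*g(o(-3), 9) = -154 - (-78)*9 = -154 - 26*(-27) = -154 + 702 = 548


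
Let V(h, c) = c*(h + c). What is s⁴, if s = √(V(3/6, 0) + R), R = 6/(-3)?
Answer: 4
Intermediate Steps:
R = -2 (R = 6*(-⅓) = -2)
V(h, c) = c*(c + h)
s = I*√2 (s = √(0*(0 + 3/6) - 2) = √(0*(0 + 3*(⅙)) - 2) = √(0*(0 + ½) - 2) = √(0*(½) - 2) = √(0 - 2) = √(-2) = I*√2 ≈ 1.4142*I)
s⁴ = (I*√2)⁴ = 4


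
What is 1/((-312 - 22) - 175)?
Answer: -1/509 ≈ -0.0019646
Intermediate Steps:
1/((-312 - 22) - 175) = 1/(-334 - 175) = 1/(-509) = -1/509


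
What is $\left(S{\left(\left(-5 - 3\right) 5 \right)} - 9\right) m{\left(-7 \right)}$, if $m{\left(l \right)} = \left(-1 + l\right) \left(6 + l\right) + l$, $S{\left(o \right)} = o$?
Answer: $-49$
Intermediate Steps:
$m{\left(l \right)} = l + \left(-1 + l\right) \left(6 + l\right)$
$\left(S{\left(\left(-5 - 3\right) 5 \right)} - 9\right) m{\left(-7 \right)} = \left(\left(-5 - 3\right) 5 - 9\right) \left(-6 + \left(-7\right)^{2} + 6 \left(-7\right)\right) = \left(\left(-8\right) 5 - 9\right) \left(-6 + 49 - 42\right) = \left(-40 - 9\right) 1 = \left(-49\right) 1 = -49$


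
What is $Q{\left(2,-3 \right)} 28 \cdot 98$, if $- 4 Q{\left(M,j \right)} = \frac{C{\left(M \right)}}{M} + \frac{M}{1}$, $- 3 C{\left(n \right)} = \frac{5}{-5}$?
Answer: $- \frac{4459}{3} \approx -1486.3$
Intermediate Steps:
$C{\left(n \right)} = \frac{1}{3}$ ($C{\left(n \right)} = - \frac{5 \frac{1}{-5}}{3} = - \frac{5 \left(- \frac{1}{5}\right)}{3} = \left(- \frac{1}{3}\right) \left(-1\right) = \frac{1}{3}$)
$Q{\left(M,j \right)} = - \frac{M}{4} - \frac{1}{12 M}$ ($Q{\left(M,j \right)} = - \frac{\frac{1}{3 M} + \frac{M}{1}}{4} = - \frac{\frac{1}{3 M} + M 1}{4} = - \frac{\frac{1}{3 M} + M}{4} = - \frac{M + \frac{1}{3 M}}{4} = - \frac{M}{4} - \frac{1}{12 M}$)
$Q{\left(2,-3 \right)} 28 \cdot 98 = \left(\left(- \frac{1}{4}\right) 2 - \frac{1}{12 \cdot 2}\right) 28 \cdot 98 = \left(- \frac{1}{2} - \frac{1}{24}\right) 28 \cdot 98 = \left(- \frac{13}{24}\right) 28 \cdot 98 = \left(- \frac{91}{6}\right) 98 = - \frac{4459}{3}$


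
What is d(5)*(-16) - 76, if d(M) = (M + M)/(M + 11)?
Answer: -86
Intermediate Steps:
d(M) = 2*M/(11 + M) (d(M) = (2*M)/(11 + M) = 2*M/(11 + M))
d(5)*(-16) - 76 = (2*5/(11 + 5))*(-16) - 76 = (2*5/16)*(-16) - 76 = (2*5*(1/16))*(-16) - 76 = (5/8)*(-16) - 76 = -10 - 76 = -86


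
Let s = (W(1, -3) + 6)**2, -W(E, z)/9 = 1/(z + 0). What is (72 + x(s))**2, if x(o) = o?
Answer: 23409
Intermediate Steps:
W(E, z) = -9/z (W(E, z) = -9/(z + 0) = -9/z)
s = 81 (s = (-9/(-3) + 6)**2 = (-9*(-1/3) + 6)**2 = (3 + 6)**2 = 9**2 = 81)
(72 + x(s))**2 = (72 + 81)**2 = 153**2 = 23409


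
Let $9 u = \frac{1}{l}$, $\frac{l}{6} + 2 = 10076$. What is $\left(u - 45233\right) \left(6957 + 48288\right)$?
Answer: $- \frac{453130006198805}{181332} \approx -2.4989 \cdot 10^{9}$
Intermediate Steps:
$l = 60444$ ($l = -12 + 6 \cdot 10076 = -12 + 60456 = 60444$)
$u = \frac{1}{543996}$ ($u = \frac{1}{9 \cdot 60444} = \frac{1}{9} \cdot \frac{1}{60444} = \frac{1}{543996} \approx 1.8382 \cdot 10^{-6}$)
$\left(u - 45233\right) \left(6957 + 48288\right) = \left(\frac{1}{543996} - 45233\right) \left(6957 + 48288\right) = \left(- \frac{24606571067}{543996}\right) 55245 = - \frac{453130006198805}{181332}$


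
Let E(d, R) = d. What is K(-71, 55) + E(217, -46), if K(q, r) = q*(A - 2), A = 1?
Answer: 288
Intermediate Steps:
K(q, r) = -q (K(q, r) = q*(1 - 2) = q*(-1) = -q)
K(-71, 55) + E(217, -46) = -1*(-71) + 217 = 71 + 217 = 288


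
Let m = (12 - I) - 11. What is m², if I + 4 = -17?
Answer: 484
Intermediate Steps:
I = -21 (I = -4 - 17 = -21)
m = 22 (m = (12 - 1*(-21)) - 11 = (12 + 21) - 11 = 33 - 11 = 22)
m² = 22² = 484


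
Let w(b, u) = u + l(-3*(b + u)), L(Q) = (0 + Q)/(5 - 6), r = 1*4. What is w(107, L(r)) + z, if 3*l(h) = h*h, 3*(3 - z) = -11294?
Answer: 106772/3 ≈ 35591.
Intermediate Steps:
z = 11303/3 (z = 3 - 1/3*(-11294) = 3 + 11294/3 = 11303/3 ≈ 3767.7)
r = 4
l(h) = h**2/3 (l(h) = (h*h)/3 = h**2/3)
L(Q) = -Q (L(Q) = Q/(-1) = Q*(-1) = -Q)
w(b, u) = u + (-3*b - 3*u)**2/3 (w(b, u) = u + (-3*(b + u))**2/3 = u + (-3*b - 3*u)**2/3)
w(107, L(r)) + z = (-1*4 + 3*(107 - 1*4)**2) + 11303/3 = (-4 + 3*(107 - 4)**2) + 11303/3 = (-4 + 3*103**2) + 11303/3 = (-4 + 3*10609) + 11303/3 = (-4 + 31827) + 11303/3 = 31823 + 11303/3 = 106772/3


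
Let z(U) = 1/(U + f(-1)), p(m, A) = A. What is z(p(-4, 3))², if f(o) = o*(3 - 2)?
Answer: ¼ ≈ 0.25000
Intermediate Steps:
f(o) = o (f(o) = o*1 = o)
z(U) = 1/(-1 + U) (z(U) = 1/(U - 1) = 1/(-1 + U))
z(p(-4, 3))² = (1/(-1 + 3))² = (1/2)² = (½)² = ¼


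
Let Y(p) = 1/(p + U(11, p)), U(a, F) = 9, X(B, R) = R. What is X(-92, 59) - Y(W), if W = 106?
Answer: 6784/115 ≈ 58.991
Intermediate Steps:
Y(p) = 1/(9 + p) (Y(p) = 1/(p + 9) = 1/(9 + p))
X(-92, 59) - Y(W) = 59 - 1/(9 + 106) = 59 - 1/115 = 6784/115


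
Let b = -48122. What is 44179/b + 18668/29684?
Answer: -103266985/357113362 ≈ -0.28917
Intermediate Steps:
44179/b + 18668/29684 = 44179/(-48122) + 18668/29684 = 44179*(-1/48122) + 18668*(1/29684) = -44179/48122 + 4667/7421 = -103266985/357113362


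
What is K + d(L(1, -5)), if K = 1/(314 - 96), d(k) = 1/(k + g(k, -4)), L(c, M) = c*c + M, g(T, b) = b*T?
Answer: 115/1308 ≈ 0.087920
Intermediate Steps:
g(T, b) = T*b
L(c, M) = M + c**2 (L(c, M) = c**2 + M = M + c**2)
d(k) = -1/(3*k) (d(k) = 1/(k + k*(-4)) = 1/(k - 4*k) = 1/(-3*k) = -1/(3*k))
K = 1/218 ≈ 0.0045872
K + d(L(1, -5)) = 1/218 - 1/(3*(-5 + 1**2)) = 1/218 - 1/(3*(-5 + 1)) = 1/218 - 1/3/(-4) = 1/218 - 1/3*(-1/4) = 1/218 + 1/12 = 115/1308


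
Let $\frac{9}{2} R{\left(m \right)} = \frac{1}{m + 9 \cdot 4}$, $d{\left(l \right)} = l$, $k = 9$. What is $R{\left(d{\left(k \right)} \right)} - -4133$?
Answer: $\frac{1673867}{405} \approx 4133.0$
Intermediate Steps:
$R{\left(m \right)} = \frac{2}{9 \left(36 + m\right)}$ ($R{\left(m \right)} = \frac{2}{9 \left(m + 9 \cdot 4\right)} = \frac{2}{9 \left(m + 36\right)} = \frac{2}{9 \left(36 + m\right)}$)
$R{\left(d{\left(k \right)} \right)} - -4133 = \frac{2}{9 \left(36 + 9\right)} - -4133 = \frac{2}{9 \cdot 45} + 4133 = \frac{2}{9} \cdot \frac{1}{45} + 4133 = \frac{2}{405} + 4133 = \frac{1673867}{405}$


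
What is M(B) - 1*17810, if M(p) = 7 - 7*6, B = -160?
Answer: -17845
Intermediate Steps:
M(p) = -35 (M(p) = 7 - 42 = -35)
M(B) - 1*17810 = -35 - 1*17810 = -35 - 17810 = -17845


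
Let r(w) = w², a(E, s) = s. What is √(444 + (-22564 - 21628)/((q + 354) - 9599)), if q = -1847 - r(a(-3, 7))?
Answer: 2*√13900614559/11141 ≈ 21.165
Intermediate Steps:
q = -1896 (q = -1847 - 1*7² = -1847 - 1*49 = -1847 - 49 = -1896)
√(444 + (-22564 - 21628)/((q + 354) - 9599)) = √(444 + (-22564 - 21628)/((-1896 + 354) - 9599)) = √(444 - 44192/(-1542 - 9599)) = √(444 - 44192/(-11141)) = √(444 - 44192*(-1/11141)) = √(444 + 44192/11141) = √(4990796/11141) = 2*√13900614559/11141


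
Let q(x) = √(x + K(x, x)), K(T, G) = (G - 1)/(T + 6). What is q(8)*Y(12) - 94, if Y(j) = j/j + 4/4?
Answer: -94 + √34 ≈ -88.169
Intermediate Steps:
K(T, G) = (-1 + G)/(6 + T)
q(x) = √(x + (-1 + x)/(6 + x))
Y(j) = 2 (Y(j) = 1 + 4*(¼) = 1 + 1 = 2)
q(8)*Y(12) - 94 = √((-1 + 8 + 8*(6 + 8))/(6 + 8))*2 - 94 = √((-1 + 8 + 8*14)/14)*2 - 94 = √((-1 + 8 + 112)/14)*2 - 94 = √((1/14)*119)*2 - 94 = √(17/2)*2 - 94 = (√34/2)*2 - 94 = √34 - 94 = -94 + √34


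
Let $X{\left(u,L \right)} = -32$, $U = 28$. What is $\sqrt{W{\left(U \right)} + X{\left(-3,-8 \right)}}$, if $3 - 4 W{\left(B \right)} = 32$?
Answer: $\frac{i \sqrt{157}}{2} \approx 6.265 i$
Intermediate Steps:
$W{\left(B \right)} = - \frac{29}{4}$ ($W{\left(B \right)} = \frac{3}{4} - 8 = - \frac{29}{4}$)
$\sqrt{W{\left(U \right)} + X{\left(-3,-8 \right)}} = \sqrt{- \frac{29}{4} - 32} = \sqrt{- \frac{157}{4}} = \frac{i \sqrt{157}}{2}$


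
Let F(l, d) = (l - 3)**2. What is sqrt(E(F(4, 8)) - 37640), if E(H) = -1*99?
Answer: I*sqrt(37739) ≈ 194.27*I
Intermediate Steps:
F(l, d) = (-3 + l)**2
E(H) = -99
sqrt(E(F(4, 8)) - 37640) = sqrt(-99 - 37640) = sqrt(-37739) = I*sqrt(37739)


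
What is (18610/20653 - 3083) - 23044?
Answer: -539582321/20653 ≈ -26126.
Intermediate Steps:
(18610/20653 - 3083) - 23044 = -63654589/20653 - 23044 = -539582321/20653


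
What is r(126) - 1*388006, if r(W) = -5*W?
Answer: -388636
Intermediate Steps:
r(126) - 1*388006 = -5*126 - 1*388006 = -630 - 388006 = -388636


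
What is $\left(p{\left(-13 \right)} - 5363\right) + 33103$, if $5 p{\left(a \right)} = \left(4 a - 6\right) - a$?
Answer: $27731$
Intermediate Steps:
$p{\left(a \right)} = - \frac{6}{5} + \frac{3 a}{5}$ ($p{\left(a \right)} = \frac{\left(4 a - 6\right) - a}{5} = \frac{\left(-6 + 4 a\right) - a}{5} = \frac{-6 + 3 a}{5} = - \frac{6}{5} + \frac{3 a}{5}$)
$\left(p{\left(-13 \right)} - 5363\right) + 33103 = \left(\left(- \frac{6}{5} + \frac{3}{5} \left(-13\right)\right) - 5363\right) + 33103 = \left(\left(- \frac{6}{5} - \frac{39}{5}\right) - 5363\right) + 33103 = \left(-9 - 5363\right) + 33103 = -5372 + 33103 = 27731$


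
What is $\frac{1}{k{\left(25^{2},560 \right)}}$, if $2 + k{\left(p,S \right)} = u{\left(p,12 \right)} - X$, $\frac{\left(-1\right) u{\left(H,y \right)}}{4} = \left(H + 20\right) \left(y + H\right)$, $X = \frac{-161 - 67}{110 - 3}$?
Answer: $- \frac{107}{175850206} \approx -6.0847 \cdot 10^{-7}$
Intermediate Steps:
$X = - \frac{228}{107} \approx -2.1308$
$u{\left(H,y \right)} = - 4 \left(20 + H\right) \left(H + y\right)$ ($u{\left(H,y \right)} = - 4 \left(H + 20\right) \left(y + H\right) = - 4 \left(20 + H\right) \left(H + y\right)$)
$k{\left(p,S \right)} = - \frac{102706}{107} - 128 p - 4 p^{2}$ ($k{\left(p,S \right)} = -2 - \left(\frac{102492}{107} + 4 p^{2} + 80 p + 4 p 12\right) = -2 - \left(\frac{102492}{107} + 4 p^{2} + 128 p\right) = - \frac{102706}{107} - 128 p - 4 p^{2}$)
$\frac{1}{k{\left(25^{2},560 \right)}} = \frac{1}{- \frac{102706}{107} - 128 \cdot 25^{2} - 4 \left(25^{2}\right)^{2}} = \frac{1}{- \frac{102706}{107} - 80000 - 4 \cdot 625^{2}} = \frac{1}{- \frac{102706}{107} - 80000 - 1562500} = \frac{1}{- \frac{175850206}{107}} = - \frac{107}{175850206}$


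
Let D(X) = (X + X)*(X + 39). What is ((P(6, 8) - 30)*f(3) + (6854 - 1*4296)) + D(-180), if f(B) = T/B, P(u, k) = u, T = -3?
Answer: 53342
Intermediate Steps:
D(X) = 2*X*(39 + X) (D(X) = (2*X)*(39 + X) = 2*X*(39 + X))
f(B) = -3/B
((P(6, 8) - 30)*f(3) + (6854 - 1*4296)) + D(-180) = ((6 - 30)*(-3/3) + (6854 - 1*4296)) + 2*(-180)*(39 - 180) = (-(-72)/3 + (6854 - 4296)) + 2*(-180)*(-141) = (-24*(-1) + 2558) + 50760 = (24 + 2558) + 50760 = 2582 + 50760 = 53342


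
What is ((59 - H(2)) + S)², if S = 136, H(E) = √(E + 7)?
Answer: 36864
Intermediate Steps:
H(E) = √(7 + E)
((59 - H(2)) + S)² = ((59 - √(7 + 2)) + 136)² = ((59 - √9) + 136)² = ((59 - 1*3) + 136)² = ((59 - 3) + 136)² = (56 + 136)² = 192² = 36864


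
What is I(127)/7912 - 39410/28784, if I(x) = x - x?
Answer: -2815/2056 ≈ -1.3692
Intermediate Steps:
I(x) = 0
I(127)/7912 - 39410/28784 = 0/7912 - 39410/28784 = 0*(1/7912) - 39410*1/28784 = 0 - 2815/2056 = -2815/2056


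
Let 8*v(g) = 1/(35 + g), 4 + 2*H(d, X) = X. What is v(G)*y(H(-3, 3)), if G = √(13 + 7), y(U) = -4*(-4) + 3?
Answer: 133/1928 - 19*√5/4820 ≈ 0.060169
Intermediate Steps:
H(d, X) = -2 + X/2
y(U) = 19 (y(U) = 16 + 3 = 19)
G = 2*√5 (G = √20 = 2*√5 ≈ 4.4721)
v(g) = 1/(8*(35 + g))
v(G)*y(H(-3, 3)) = (1/(8*(35 + 2*√5)))*19 = 19/(8*(35 + 2*√5))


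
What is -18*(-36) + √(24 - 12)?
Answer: 648 + 2*√3 ≈ 651.46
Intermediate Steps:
-18*(-36) + √(24 - 12) = 648 + √12 = 648 + 2*√3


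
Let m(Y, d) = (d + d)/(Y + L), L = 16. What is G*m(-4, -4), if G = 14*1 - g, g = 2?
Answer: -8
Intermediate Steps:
m(Y, d) = 2*d/(16 + Y) (m(Y, d) = (d + d)/(Y + 16) = (2*d)/(16 + Y) = 2*d/(16 + Y))
G = 12 (G = 14*1 - 1*2 = 14 - 2 = 12)
G*m(-4, -4) = 12*(2*(-4)/(16 - 4)) = 12*(2*(-4)/12) = 12*(2*(-4)*(1/12)) = 12*(-⅔) = -8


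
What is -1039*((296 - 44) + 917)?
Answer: -1214591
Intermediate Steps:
-1039*((296 - 44) + 917) = -1039*(252 + 917) = -1039*1169 = -1214591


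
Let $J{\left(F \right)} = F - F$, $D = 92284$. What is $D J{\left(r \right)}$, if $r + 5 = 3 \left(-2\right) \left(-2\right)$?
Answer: $0$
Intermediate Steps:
$r = 7$ ($r = -5 + 3 \left(-2\right) \left(-2\right) = -5 - -12 = -5 + 12 = 7$)
$J{\left(F \right)} = 0$
$D J{\left(r \right)} = 92284 \cdot 0 = 0$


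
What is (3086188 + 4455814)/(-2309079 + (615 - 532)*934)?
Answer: -7542002/2231557 ≈ -3.3797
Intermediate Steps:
(3086188 + 4455814)/(-2309079 + (615 - 532)*934) = 7542002/(-2309079 + 83*934) = 7542002/(-2309079 + 77522) = 7542002/(-2231557) = 7542002*(-1/2231557) = -7542002/2231557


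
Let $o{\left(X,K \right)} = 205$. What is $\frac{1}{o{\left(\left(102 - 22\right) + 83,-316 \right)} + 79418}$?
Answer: $\frac{1}{79623} \approx 1.2559 \cdot 10^{-5}$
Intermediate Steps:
$\frac{1}{o{\left(\left(102 - 22\right) + 83,-316 \right)} + 79418} = \frac{1}{205 + 79418} = \frac{1}{79623}$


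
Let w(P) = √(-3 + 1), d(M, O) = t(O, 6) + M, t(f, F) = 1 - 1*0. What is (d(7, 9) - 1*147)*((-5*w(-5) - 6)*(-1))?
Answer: -834 - 695*I*√2 ≈ -834.0 - 982.88*I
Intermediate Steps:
t(f, F) = 1 (t(f, F) = 1 + 0 = 1)
d(M, O) = 1 + M
w(P) = I*√2 (w(P) = √(-2) = I*√2)
(d(7, 9) - 1*147)*((-5*w(-5) - 6)*(-1)) = ((1 + 7) - 1*147)*((-5*I*√2 - 6)*(-1)) = (8 - 147)*((-5*I*√2 - 6)*(-1)) = -139*(-6 - 5*I*√2)*(-1) = -139*(6 + 5*I*√2) = -834 - 695*I*√2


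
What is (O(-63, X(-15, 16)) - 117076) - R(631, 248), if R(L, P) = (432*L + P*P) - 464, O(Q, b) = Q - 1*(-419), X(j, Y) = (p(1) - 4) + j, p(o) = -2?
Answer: -450352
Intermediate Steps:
X(j, Y) = -6 + j (X(j, Y) = (-2 - 4) + j = -6 + j)
O(Q, b) = 419 + Q (O(Q, b) = Q + 419 = 419 + Q)
R(L, P) = -464 + P² + 432*L (R(L, P) = (432*L + P²) - 464 = (P² + 432*L) - 464 = -464 + P² + 432*L)
(O(-63, X(-15, 16)) - 117076) - R(631, 248) = ((419 - 63) - 117076) - (-464 + 248² + 432*631) = (356 - 117076) - (-464 + 61504 + 272592) = -116720 - 1*333632 = -116720 - 333632 = -450352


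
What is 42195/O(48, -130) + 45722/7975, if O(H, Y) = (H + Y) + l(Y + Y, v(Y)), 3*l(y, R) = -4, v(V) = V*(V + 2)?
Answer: -7984679/15950 ≈ -500.61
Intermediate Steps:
v(V) = V*(2 + V)
l(y, R) = -4/3 (l(y, R) = (⅓)*(-4) = -4/3)
O(H, Y) = -4/3 + H + Y (O(H, Y) = (H + Y) - 4/3 = -4/3 + H + Y)
42195/O(48, -130) + 45722/7975 = 42195/(-4/3 + 48 - 130) + 45722/7975 = 42195/(-250/3) + 45722*(1/7975) = 42195*(-3/250) + 45722/7975 = -25317/50 + 45722/7975 = -7984679/15950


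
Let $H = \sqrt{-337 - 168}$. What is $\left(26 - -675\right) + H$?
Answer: $701 + i \sqrt{505} \approx 701.0 + 22.472 i$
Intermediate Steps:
$H = i \sqrt{505}$ ($H = \sqrt{-505} = i \sqrt{505} \approx 22.472 i$)
$\left(26 - -675\right) + H = \left(26 - -675\right) + i \sqrt{505} = \left(26 + 675\right) + i \sqrt{505} = 701 + i \sqrt{505}$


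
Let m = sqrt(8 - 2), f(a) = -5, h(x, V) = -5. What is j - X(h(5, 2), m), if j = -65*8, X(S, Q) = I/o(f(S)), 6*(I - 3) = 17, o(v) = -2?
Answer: -6205/12 ≈ -517.08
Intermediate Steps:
I = 35/6 (I = 3 + (1/6)*17 = 3 + 17/6 = 35/6 ≈ 5.8333)
m = sqrt(6) ≈ 2.4495
X(S, Q) = -35/12 (X(S, Q) = (35/6)/(-2) = (35/6)*(-1/2) = -35/12)
j = -520 (j = -13*40 = -520)
j - X(h(5, 2), m) = -520 - 1*(-35/12) = -520 + 35/12 = -6205/12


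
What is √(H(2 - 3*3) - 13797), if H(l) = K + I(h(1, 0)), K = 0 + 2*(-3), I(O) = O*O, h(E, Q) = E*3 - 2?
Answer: I*√13802 ≈ 117.48*I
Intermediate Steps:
h(E, Q) = -2 + 3*E (h(E, Q) = 3*E - 2 = -2 + 3*E)
I(O) = O²
K = -6 (K = 0 - 6 = -6)
H(l) = -5 (H(l) = -6 + (-2 + 3*1)² = -6 + (-2 + 3)² = -6 + 1² = -6 + 1 = -5)
√(H(2 - 3*3) - 13797) = √(-5 - 13797) = √(-13802) = I*√13802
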